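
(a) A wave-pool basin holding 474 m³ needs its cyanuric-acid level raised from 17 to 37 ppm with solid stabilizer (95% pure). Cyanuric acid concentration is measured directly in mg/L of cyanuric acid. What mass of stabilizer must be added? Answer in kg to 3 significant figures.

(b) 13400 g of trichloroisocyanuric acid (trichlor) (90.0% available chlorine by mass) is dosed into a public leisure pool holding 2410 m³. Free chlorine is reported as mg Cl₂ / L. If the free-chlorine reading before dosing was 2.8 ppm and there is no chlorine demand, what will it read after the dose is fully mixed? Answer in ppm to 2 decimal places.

(a) 9.98 kg; (b) 7.80 ppm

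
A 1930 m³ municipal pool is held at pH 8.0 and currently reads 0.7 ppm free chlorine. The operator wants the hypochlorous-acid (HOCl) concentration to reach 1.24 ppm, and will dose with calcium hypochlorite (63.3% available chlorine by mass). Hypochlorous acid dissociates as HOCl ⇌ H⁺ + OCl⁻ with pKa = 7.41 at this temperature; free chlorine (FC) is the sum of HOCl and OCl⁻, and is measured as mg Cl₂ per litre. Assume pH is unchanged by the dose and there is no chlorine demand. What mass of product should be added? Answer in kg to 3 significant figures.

16.4 kg

Volume: 1930 m³ = 1,930,000 L.
[OCl⁻]/[HOCl] = 10^(pH − pKa) = 10^(8.0 − 7.41) = 3.89; fraction as HOCl = 1/(1 + 3.89) = 0.2045.
Free chlorine required for 1.24 ppm HOCl: 1.24 / 0.2045 = 6.064 ppm.
FC to add: 6.064 − 0.7 = 5.364 mg/L as Cl₂.
Cl₂ equivalent: 5.364 mg/L × 1,930,000 L = 10,350 g.
Product at 63.3% available Cl: 10,350 / 0.633 = 16,360 g.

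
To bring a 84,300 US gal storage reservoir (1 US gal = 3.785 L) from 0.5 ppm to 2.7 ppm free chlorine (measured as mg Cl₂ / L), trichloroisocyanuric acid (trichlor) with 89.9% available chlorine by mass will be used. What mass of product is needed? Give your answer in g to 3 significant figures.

781 g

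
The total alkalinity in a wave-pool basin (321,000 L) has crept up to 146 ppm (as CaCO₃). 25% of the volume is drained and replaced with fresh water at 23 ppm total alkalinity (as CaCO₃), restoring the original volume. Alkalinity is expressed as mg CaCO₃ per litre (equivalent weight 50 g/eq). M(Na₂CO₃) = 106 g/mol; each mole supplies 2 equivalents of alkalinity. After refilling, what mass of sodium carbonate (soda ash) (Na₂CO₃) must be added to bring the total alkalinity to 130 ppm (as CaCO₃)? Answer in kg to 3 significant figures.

After draining 25% and refilling: 146 × 0.75 + 23 × 0.25 = 115.25 ppm.
Deficit to target: 130 − 115.25 = 14.75 mg/L.
As CaCO₃: 14.75 mg/L × 321,000 L = 4735 g; ÷ 50 g/eq ÷ 2 = 47.35 mol Na₂CO₃.
Mass: 47.35 × 106 = 5019 g.

5.02 kg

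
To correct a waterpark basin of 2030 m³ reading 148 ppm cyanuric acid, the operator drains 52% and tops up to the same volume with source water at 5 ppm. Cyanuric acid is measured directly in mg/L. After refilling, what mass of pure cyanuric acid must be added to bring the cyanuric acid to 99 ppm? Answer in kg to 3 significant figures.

Volume: 2030 m³ = 2,030,000 L.
After draining 52% and refilling: 148 × 0.48 + 5 × 0.52 = 73.64 ppm.
Deficit to target: 99 − 73.64 = 25.36 mg/L.
Mass: 25.36 mg/L × 2,030,000 L = 51,480 g cyanuric acid.

51.5 kg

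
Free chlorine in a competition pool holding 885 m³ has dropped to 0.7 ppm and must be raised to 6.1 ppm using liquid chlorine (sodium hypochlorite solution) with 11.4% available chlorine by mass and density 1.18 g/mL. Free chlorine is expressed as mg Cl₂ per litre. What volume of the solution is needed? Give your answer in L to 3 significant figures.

Volume: 885 m³ = 885,000 L.
Chlorine deficit: 6.1 − 0.7 = 5.4 ppm = 5.4 mg/L as Cl₂.
Cl₂ equivalent needed: 5.4 mg/L × 885,000 L = 4,779,000 mg = 4779 g.
Product at 11.4% available chlorine: 4779 / 0.114 = 41,920 g.
Volume at density 1.18 g/mL: 41,920 g ÷ 1.18 g/mL = 35,530 mL.

35.5 L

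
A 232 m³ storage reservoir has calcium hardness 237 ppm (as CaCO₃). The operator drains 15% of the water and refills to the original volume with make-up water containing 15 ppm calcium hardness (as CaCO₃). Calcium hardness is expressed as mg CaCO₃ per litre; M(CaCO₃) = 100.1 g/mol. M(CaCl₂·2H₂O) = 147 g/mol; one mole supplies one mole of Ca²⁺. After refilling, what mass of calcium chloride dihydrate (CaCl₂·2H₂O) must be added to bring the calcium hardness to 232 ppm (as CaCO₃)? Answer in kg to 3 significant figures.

9.64 kg

Volume: 232 m³ = 232,000 L.
After draining 15% and refilling: 237 × 0.85 + 15 × 0.15 = 203.7 ppm.
Deficit to target: 232 − 203.7 = 28.3 mg/L.
As CaCO₃: 28.3 mg/L × 232,000 L = 6566 g; ÷ 100.1 = 65.59 mol Ca²⁺.
Mass: 65.59 × 147 = 9642 g.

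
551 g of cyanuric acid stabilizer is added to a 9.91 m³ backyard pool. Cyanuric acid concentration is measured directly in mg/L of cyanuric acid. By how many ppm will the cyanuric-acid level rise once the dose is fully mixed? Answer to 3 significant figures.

55.6 ppm

Volume: 9.91 m³ = 9,910 L.
Rise: 551 g / 9,910 L × 1000 = 55.6 mg/L.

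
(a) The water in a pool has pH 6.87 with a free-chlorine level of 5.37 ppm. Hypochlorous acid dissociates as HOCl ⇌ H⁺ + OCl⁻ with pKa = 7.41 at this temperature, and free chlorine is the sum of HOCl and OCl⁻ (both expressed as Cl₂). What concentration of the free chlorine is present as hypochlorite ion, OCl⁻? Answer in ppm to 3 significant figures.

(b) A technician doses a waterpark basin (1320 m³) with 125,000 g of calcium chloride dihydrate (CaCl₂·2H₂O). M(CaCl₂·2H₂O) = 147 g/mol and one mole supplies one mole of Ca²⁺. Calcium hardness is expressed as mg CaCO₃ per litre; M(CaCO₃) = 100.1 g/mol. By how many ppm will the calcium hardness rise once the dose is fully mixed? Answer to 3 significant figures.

(a) [OCl⁻]/[HOCl] = 10^(pH − pKa) = 10^(6.87 − 7.41) = 10^-0.54 = 0.2884.
(a) Fraction as HOCl = 1 / (1 + 0.2884) = 0.7762.
(a) OCl⁻ = (1 − 0.7762) × 5.37 ppm = 1.202 ppm.

(b) Volume: 1320 m³ = 1,320,000 L.
(b) Moles of Ca²⁺: 125,000 g ÷ 147 g/mol = 850.3 mol.
(b) As CaCO₃: 850.3 mol × 100.1 g/mol = 85,120 g.
(b) Rise: 85,120 g / 1,320,000 L × 1000 = 64.48 mg/L.

(a) 1.20 ppm; (b) 64.5 ppm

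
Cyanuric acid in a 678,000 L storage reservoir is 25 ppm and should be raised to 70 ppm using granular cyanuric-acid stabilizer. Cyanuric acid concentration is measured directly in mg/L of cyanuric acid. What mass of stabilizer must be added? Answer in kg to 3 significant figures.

30.5 kg

CYA to add: (70 − 25) = 45 mg/L × 678,000 L = 30,510 g cyanuric acid.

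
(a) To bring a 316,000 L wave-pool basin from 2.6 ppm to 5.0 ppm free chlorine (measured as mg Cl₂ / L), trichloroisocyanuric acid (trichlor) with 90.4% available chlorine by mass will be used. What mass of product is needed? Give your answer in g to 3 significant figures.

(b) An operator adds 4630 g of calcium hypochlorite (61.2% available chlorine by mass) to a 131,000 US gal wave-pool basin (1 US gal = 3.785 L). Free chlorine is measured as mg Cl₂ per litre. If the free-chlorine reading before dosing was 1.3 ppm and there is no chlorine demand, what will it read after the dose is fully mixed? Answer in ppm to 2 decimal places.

(a) Chlorine deficit: 5.0 − 2.6 = 2.4 ppm = 2.4 mg/L as Cl₂.
(a) Cl₂ equivalent needed: 2.4 mg/L × 316,000 L = 758,400 mg = 758.4 g.
(a) Product at 90.4% available chlorine: 758.4 / 0.904 = 838.9 g.

(b) Volume: 131,000 US gal × 3.785 L/gal = 495,835 L.
(b) Available chlorine delivered: 4630 g × 0.612 = 2834 g as Cl₂.
(b) Concentration rise: 2834 g / 495,835 L = 5.715 mg/L = 5.71 ppm.
(b) Final FC: 1.3 + 5.71 = 7.01 ppm.

(a) 839 g; (b) 7.01 ppm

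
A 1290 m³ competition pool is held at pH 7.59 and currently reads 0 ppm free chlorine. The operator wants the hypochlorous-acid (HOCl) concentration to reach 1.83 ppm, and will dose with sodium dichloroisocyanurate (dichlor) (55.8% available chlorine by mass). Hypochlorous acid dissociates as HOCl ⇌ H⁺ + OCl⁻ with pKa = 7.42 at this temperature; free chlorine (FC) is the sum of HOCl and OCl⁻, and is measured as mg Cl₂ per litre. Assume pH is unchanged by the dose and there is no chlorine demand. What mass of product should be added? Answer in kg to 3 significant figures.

Volume: 1290 m³ = 1,290,000 L.
[OCl⁻]/[HOCl] = 10^(pH − pKa) = 10^(7.59 − 7.42) = 1.479; fraction as HOCl = 1/(1 + 1.479) = 0.4034.
Free chlorine required for 1.83 ppm HOCl: 1.83 / 0.4034 = 4.537 ppm.
FC to add: 4.537 − 0 = 4.537 mg/L as Cl₂.
Cl₂ equivalent: 4.537 mg/L × 1,290,000 L = 5852 g.
Product at 55.8% available Cl: 5852 / 0.558 = 10,490 g.

10.5 kg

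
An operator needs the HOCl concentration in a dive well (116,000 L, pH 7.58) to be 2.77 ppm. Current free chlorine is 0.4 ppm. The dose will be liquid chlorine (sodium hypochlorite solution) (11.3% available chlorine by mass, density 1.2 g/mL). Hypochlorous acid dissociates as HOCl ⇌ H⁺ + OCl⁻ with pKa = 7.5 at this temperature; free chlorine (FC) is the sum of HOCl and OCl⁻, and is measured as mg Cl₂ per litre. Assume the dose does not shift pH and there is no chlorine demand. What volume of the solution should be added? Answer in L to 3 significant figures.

4.88 L

[OCl⁻]/[HOCl] = 10^(pH − pKa) = 10^(7.58 − 7.5) = 1.202; fraction as HOCl = 1/(1 + 1.202) = 0.4541.
Free chlorine required for 2.77 ppm HOCl: 2.77 / 0.4541 = 6.1 ppm.
FC to add: 6.1 − 0.4 = 5.7 mg/L as Cl₂.
Cl₂ equivalent: 5.7 mg/L × 116,000 L = 661.2 g.
Product at 11.3% available Cl: 661.2 / 0.113 = 5852 g.
Volume: 5852 g ÷ 1.2 g/mL = 4876 mL.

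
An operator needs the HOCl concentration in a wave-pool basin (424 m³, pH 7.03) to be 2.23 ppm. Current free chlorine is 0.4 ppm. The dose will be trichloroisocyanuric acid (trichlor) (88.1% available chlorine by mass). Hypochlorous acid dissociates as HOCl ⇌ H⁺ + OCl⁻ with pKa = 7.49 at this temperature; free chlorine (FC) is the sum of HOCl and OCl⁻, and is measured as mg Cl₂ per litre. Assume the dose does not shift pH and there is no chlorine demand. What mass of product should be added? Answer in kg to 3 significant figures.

1.25 kg

Volume: 424 m³ = 424,000 L.
[OCl⁻]/[HOCl] = 10^(pH − pKa) = 10^(7.03 − 7.49) = 0.3467; fraction as HOCl = 1/(1 + 0.3467) = 0.7425.
Free chlorine required for 2.23 ppm HOCl: 2.23 / 0.7425 = 3.003 ppm.
FC to add: 3.003 − 0.4 = 2.603 mg/L as Cl₂.
Cl₂ equivalent: 2.603 mg/L × 424,000 L = 1104 g.
Product at 88.1% available Cl: 1104 / 0.881 = 1253 g.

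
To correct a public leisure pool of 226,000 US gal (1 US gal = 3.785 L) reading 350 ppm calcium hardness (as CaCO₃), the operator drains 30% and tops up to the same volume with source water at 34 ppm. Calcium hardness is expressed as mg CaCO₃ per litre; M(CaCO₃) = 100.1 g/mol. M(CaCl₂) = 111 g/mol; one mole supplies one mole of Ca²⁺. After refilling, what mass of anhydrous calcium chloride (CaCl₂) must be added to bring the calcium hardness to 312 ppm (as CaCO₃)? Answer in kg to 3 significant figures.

Volume: 226,000 US gal × 3.785 L/gal = 855,410 L.
After draining 30% and refilling: 350 × 0.70 + 34 × 0.30 = 255.2 ppm.
Deficit to target: 312 − 255.2 = 56.8 mg/L.
As CaCO₃: 56.8 mg/L × 855,410 L = 48,590 g; ÷ 100.1 = 485.4 mol Ca²⁺.
Mass: 485.4 × 111 = 53,880 g.

53.9 kg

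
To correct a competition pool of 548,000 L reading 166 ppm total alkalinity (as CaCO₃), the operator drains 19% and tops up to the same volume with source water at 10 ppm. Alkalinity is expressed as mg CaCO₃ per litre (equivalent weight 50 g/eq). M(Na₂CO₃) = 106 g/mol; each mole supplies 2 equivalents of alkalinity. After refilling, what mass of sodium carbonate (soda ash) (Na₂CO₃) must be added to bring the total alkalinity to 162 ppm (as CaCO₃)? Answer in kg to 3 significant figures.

14.9 kg

After draining 19% and refilling: 166 × 0.81 + 10 × 0.19 = 136.36 ppm.
Deficit to target: 162 − 136.36 = 25.64 mg/L.
As CaCO₃: 25.64 mg/L × 548,000 L = 14,050 g; ÷ 50 g/eq ÷ 2 = 140.5 mol Na₂CO₃.
Mass: 140.5 × 106 = 14,890 g.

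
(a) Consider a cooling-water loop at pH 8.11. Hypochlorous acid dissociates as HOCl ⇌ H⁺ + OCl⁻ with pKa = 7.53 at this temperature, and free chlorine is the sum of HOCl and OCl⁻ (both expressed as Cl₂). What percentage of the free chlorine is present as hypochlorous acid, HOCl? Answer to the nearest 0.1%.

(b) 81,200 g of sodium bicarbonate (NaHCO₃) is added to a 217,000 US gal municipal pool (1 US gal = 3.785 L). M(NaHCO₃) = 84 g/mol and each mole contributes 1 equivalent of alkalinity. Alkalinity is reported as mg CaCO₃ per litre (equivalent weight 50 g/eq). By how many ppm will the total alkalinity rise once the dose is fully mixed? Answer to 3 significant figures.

(a) [OCl⁻]/[HOCl] = 10^(pH − pKa) = 10^(8.11 − 7.53) = 10^0.58 = 3.802.
(a) Fraction as HOCl = 1 / (1 + 3.802) = 0.2083.

(b) Volume: 217,000 US gal × 3.785 L/gal = 821,345 L.
(b) Moles of NaHCO₃: 81,200 g ÷ 84 g/mol = 966.7 mol → 966.7 eq of alkalinity.
(b) As CaCO₃: 966.7 eq × 50 g/eq = 48,330 g.
(b) Rise: 48,330 g / 821,345 L × 1000 = 58.85 mg/L.

(a) 20.8%; (b) 58.8 ppm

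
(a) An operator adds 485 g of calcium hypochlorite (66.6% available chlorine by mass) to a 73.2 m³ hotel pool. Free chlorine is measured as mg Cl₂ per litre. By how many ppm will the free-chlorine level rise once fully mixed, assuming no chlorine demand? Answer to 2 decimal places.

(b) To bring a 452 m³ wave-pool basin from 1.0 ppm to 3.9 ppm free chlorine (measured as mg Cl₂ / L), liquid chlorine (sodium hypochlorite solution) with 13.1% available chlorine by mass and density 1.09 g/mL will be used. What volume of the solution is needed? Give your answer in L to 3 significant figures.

(a) Volume: 73.2 m³ = 73,200 L.
(a) Available chlorine delivered: 485 g × 0.666 = 323 g as Cl₂.
(a) Concentration rise: 323 g / 73,200 L = 4.413 mg/L = 4.41 ppm.

(b) Volume: 452 m³ = 452,000 L.
(b) Chlorine deficit: 3.9 − 1.0 = 2.9 ppm = 2.9 mg/L as Cl₂.
(b) Cl₂ equivalent needed: 2.9 mg/L × 452,000 L = 1,311,000 mg = 1311 g.
(b) Product at 13.1% available chlorine: 1311 / 0.131 = 10,010 g.
(b) Volume at density 1.09 g/mL: 10,010 g ÷ 1.09 g/mL = 9180 mL.

(a) 4.41 ppm; (b) 9.18 L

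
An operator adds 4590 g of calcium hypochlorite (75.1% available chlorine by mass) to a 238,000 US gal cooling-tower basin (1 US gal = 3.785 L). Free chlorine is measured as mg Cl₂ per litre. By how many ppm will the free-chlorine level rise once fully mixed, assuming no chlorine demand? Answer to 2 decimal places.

3.83 ppm

Volume: 238,000 US gal × 3.785 L/gal = 900,830 L.
Available chlorine delivered: 4590 g × 0.751 = 3447 g as Cl₂.
Concentration rise: 3447 g / 900,830 L = 3.827 mg/L = 3.83 ppm.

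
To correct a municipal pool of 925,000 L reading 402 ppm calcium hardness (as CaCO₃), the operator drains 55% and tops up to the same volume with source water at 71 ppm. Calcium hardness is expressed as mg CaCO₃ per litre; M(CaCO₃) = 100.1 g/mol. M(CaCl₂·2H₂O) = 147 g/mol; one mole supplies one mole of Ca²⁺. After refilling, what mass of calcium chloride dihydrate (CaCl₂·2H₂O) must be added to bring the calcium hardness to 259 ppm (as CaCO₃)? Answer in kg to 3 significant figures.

After draining 55% and refilling: 402 × 0.45 + 71 × 0.55 = 219.95 ppm.
Deficit to target: 259 − 219.95 = 39.05 mg/L.
As CaCO₃: 39.05 mg/L × 925,000 L = 36,120 g; ÷ 100.1 = 360.9 mol Ca²⁺.
Mass: 360.9 × 147 = 53,050 g.

53.0 kg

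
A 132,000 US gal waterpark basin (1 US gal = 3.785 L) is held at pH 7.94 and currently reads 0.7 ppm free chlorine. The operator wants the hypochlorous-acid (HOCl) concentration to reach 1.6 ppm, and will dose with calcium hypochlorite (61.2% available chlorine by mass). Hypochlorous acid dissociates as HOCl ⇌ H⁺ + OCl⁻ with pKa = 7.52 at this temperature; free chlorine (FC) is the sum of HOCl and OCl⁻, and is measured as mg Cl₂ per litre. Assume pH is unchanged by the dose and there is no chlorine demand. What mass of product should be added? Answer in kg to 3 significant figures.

4.17 kg

Volume: 132,000 US gal × 3.785 L/gal = 499,620 L.
[OCl⁻]/[HOCl] = 10^(pH − pKa) = 10^(7.94 − 7.52) = 2.63; fraction as HOCl = 1/(1 + 2.63) = 0.2755.
Free chlorine required for 1.6 ppm HOCl: 1.6 / 0.2755 = 5.808 ppm.
FC to add: 5.808 − 0.7 = 5.108 mg/L as Cl₂.
Cl₂ equivalent: 5.108 mg/L × 499,620 L = 2552 g.
Product at 61.2% available Cl: 2552 / 0.612 = 4170 g.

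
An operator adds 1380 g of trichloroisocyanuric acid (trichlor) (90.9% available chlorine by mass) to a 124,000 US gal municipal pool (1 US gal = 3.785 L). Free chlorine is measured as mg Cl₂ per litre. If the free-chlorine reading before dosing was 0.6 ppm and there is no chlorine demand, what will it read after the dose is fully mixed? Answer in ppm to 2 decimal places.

3.27 ppm

Volume: 124,000 US gal × 3.785 L/gal = 469,340 L.
Available chlorine delivered: 1380 g × 0.909 = 1254 g as Cl₂.
Concentration rise: 1254 g / 469,340 L = 2.673 mg/L = 2.67 ppm.
Final FC: 0.6 + 2.67 = 3.27 ppm.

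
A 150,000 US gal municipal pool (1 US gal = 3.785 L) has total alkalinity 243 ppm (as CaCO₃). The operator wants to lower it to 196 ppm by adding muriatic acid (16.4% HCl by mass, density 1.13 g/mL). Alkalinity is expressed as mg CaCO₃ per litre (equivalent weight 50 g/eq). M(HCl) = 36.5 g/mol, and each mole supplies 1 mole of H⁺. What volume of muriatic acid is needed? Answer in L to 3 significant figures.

105 L

Volume: 150,000 US gal × 3.785 L/gal = 567,750 L.
Alkalinity to neutralize: (243 − 196) = 47 mg/L as CaCO₃ × 567,750 L = 26,680 g as CaCO₃.
Equivalents of H⁺ required: 26,680 ÷ 50 g/eq = 533.7 eq = 533.7 mol HCl.
Mass of HCl: 533.7 × 36.5 = 19,480 g.
Mass of 16.4% solution: 19,480 / 0.164 = 118,800 g.
Volume: 118,800 g ÷ 1.13 g/mL = 105,100 mL.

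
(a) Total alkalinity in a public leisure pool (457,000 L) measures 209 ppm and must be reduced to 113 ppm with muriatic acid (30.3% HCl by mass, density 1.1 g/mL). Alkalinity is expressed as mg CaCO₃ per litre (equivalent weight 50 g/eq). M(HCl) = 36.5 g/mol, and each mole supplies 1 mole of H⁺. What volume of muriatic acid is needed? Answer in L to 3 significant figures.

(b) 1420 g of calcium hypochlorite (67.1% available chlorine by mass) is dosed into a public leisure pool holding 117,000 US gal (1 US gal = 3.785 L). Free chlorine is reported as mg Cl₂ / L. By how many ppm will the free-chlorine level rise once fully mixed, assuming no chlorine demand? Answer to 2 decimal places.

(a) Alkalinity to neutralize: (209 − 113) = 96 mg/L as CaCO₃ × 457,000 L = 43,870 g as CaCO₃.
(a) Equivalents of H⁺ required: 43,870 ÷ 50 g/eq = 877.4 eq = 877.4 mol HCl.
(a) Mass of HCl: 877.4 × 36.5 = 32,030 g.
(a) Mass of 30.3% solution: 32,030 / 0.303 = 105,700 g.
(a) Volume: 105,700 g ÷ 1.1 g/mL = 96,090 mL.

(b) Volume: 117,000 US gal × 3.785 L/gal = 442,845 L.
(b) Available chlorine delivered: 1420 g × 0.671 = 952.8 g as Cl₂.
(b) Concentration rise: 952.8 g / 442,845 L = 2.152 mg/L = 2.15 ppm.

(a) 96.1 L; (b) 2.15 ppm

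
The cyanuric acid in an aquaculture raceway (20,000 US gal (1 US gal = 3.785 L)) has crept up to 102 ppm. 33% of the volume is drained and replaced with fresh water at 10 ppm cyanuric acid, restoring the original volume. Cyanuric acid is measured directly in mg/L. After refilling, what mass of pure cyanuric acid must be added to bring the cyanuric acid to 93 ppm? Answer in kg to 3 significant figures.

Volume: 20,000 US gal × 3.785 L/gal = 75,700 L.
After draining 33% and refilling: 102 × 0.67 + 10 × 0.33 = 71.64 ppm.
Deficit to target: 93 − 71.64 = 21.36 mg/L.
Mass: 21.36 mg/L × 75,700 L = 1617 g cyanuric acid.

1.62 kg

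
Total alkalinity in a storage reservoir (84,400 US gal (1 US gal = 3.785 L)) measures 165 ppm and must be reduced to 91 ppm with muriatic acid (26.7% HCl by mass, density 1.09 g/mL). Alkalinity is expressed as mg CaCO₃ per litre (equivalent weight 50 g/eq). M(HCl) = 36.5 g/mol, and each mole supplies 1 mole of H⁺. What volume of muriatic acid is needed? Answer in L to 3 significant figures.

59.3 L

Volume: 84,400 US gal × 3.785 L/gal = 319,454 L.
Alkalinity to neutralize: (165 − 91) = 74 mg/L as CaCO₃ × 319,454 L = 23,640 g as CaCO₃.
Equivalents of H⁺ required: 23,640 ÷ 50 g/eq = 472.8 eq = 472.8 mol HCl.
Mass of HCl: 472.8 × 36.5 = 17,260 g.
Mass of 26.7% solution: 17,260 / 0.267 = 64,630 g.
Volume: 64,630 g ÷ 1.09 g/mL = 59,300 mL.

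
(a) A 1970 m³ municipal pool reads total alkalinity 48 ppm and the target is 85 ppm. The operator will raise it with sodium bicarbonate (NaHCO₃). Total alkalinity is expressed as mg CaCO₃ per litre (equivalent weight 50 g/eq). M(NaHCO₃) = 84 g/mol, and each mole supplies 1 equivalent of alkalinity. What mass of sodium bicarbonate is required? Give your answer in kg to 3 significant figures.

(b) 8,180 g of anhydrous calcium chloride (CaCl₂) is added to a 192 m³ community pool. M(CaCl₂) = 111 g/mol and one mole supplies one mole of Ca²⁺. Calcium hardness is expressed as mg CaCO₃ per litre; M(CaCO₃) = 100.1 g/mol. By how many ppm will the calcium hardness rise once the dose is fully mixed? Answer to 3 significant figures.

(a) Volume: 1970 m³ = 1,970,000 L.
(a) Alkalinity to add: (85 − 48) = 37 mg/L as CaCO₃ × 1,970,000 L = 72,890 g as CaCO₃.
(a) Equivalents: 72,890 g ÷ 50 g/eq = 1458 eq.
(a) NaHCO₃ supplies 1 eq per mole → 1458 mol.
(a) Mass: 1458 mol × 84 g/mol = 122,500 g.

(b) Volume: 192 m³ = 192,000 L.
(b) Moles of Ca²⁺: 8,180 g ÷ 111 g/mol = 73.69 mol.
(b) As CaCO₃: 73.69 mol × 100.1 g/mol = 7377 g.
(b) Rise: 7377 g / 192,000 L × 1000 = 38.42 mg/L.

(a) 122 kg; (b) 38.4 ppm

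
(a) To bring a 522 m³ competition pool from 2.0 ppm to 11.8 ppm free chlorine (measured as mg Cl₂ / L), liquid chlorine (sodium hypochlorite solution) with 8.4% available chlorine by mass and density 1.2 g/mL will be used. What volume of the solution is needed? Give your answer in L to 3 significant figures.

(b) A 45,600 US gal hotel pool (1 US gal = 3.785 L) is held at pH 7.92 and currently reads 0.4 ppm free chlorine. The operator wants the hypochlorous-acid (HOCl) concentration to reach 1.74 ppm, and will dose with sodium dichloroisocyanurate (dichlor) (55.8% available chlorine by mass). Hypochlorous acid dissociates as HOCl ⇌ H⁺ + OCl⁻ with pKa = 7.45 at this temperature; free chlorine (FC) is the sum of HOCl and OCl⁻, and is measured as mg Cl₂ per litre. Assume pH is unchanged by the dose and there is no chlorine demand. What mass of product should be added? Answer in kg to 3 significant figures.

(a) Volume: 522 m³ = 522,000 L.
(a) Chlorine deficit: 11.8 − 2.0 = 9.8 ppm = 9.8 mg/L as Cl₂.
(a) Cl₂ equivalent needed: 9.8 mg/L × 522,000 L = 5,116,000 mg = 5116 g.
(a) Product at 8.4% available chlorine: 5116 / 0.084 = 60,900 g.
(a) Volume at density 1.2 g/mL: 60,900 g ÷ 1.2 g/mL = 50,750 mL.

(b) Volume: 45,600 US gal × 3.785 L/gal = 172,596 L.
(b) [OCl⁻]/[HOCl] = 10^(pH − pKa) = 10^(7.92 − 7.45) = 2.951; fraction as HOCl = 1/(1 + 2.951) = 0.2531.
(b) Free chlorine required for 1.74 ppm HOCl: 1.74 / 0.2531 = 6.875 ppm.
(b) FC to add: 6.875 − 0.4 = 6.475 mg/L as Cl₂.
(b) Cl₂ equivalent: 6.475 mg/L × 172,596 L = 1118 g.
(b) Product at 55.8% available Cl: 1118 / 0.558 = 2003 g.

(a) 50.8 L; (b) 2.00 kg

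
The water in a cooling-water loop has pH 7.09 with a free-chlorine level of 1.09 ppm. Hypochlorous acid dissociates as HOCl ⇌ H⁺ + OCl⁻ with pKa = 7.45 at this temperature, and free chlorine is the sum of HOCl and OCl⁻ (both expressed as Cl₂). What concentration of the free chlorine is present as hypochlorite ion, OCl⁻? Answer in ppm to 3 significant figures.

0.331 ppm

[OCl⁻]/[HOCl] = 10^(pH − pKa) = 10^(7.09 − 7.45) = 10^-0.36 = 0.4365.
Fraction as HOCl = 1 / (1 + 0.4365) = 0.6961.
OCl⁻ = (1 − 0.6961) × 1.09 ppm = 0.3312 ppm.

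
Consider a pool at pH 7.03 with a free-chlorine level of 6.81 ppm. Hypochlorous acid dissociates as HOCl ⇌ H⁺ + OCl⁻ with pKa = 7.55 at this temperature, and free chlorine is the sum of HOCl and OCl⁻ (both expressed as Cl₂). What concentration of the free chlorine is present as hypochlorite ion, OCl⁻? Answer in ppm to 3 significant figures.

[OCl⁻]/[HOCl] = 10^(pH − pKa) = 10^(7.03 − 7.55) = 10^-0.52 = 0.302.
Fraction as HOCl = 1 / (1 + 0.302) = 0.7681.
OCl⁻ = (1 − 0.7681) × 6.81 ppm = 1.58 ppm.

1.58 ppm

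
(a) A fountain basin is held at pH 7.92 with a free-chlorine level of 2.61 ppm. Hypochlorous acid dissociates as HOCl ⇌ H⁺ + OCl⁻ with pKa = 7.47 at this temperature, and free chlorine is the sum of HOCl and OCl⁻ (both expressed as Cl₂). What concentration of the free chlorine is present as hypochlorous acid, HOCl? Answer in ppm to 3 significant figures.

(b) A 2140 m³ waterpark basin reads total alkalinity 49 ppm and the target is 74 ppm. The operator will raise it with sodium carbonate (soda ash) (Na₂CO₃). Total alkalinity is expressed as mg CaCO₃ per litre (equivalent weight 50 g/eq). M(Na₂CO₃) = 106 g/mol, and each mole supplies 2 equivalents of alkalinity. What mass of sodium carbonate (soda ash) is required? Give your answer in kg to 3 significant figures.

(a) [OCl⁻]/[HOCl] = 10^(pH − pKa) = 10^(7.92 − 7.47) = 10^0.45 = 2.818.
(a) Fraction as HOCl = 1 / (1 + 2.818) = 0.2619.
(a) HOCl = 0.2619 × 2.61 ppm = 0.6835 ppm.

(b) Volume: 2140 m³ = 2,140,000 L.
(b) Alkalinity to add: (74 − 49) = 25 mg/L as CaCO₃ × 2,140,000 L = 53,500 g as CaCO₃.
(b) Equivalents: 53,500 g ÷ 50 g/eq = 1070 eq.
(b) Each mole of Na₂CO₃ supplies 2 eq, so 1070 / 2 = 535 mol.
(b) Mass: 535 mol × 106 g/mol = 56,710 g.

(a) 0.684 ppm; (b) 56.7 kg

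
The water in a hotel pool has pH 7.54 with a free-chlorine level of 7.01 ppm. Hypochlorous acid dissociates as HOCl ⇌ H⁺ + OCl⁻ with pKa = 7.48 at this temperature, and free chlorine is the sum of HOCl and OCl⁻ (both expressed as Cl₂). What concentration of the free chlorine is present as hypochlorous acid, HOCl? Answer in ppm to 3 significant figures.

3.26 ppm

[OCl⁻]/[HOCl] = 10^(pH − pKa) = 10^(7.54 − 7.48) = 10^0.06 = 1.148.
Fraction as HOCl = 1 / (1 + 1.148) = 0.4655.
HOCl = 0.4655 × 7.01 ppm = 3.263 ppm.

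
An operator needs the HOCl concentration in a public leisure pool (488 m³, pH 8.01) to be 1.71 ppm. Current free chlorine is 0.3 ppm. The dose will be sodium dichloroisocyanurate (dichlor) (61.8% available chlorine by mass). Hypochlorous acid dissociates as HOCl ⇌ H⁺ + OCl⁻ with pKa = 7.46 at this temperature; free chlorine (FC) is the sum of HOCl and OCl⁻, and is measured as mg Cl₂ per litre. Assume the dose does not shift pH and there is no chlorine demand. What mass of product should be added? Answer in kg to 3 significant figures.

5.90 kg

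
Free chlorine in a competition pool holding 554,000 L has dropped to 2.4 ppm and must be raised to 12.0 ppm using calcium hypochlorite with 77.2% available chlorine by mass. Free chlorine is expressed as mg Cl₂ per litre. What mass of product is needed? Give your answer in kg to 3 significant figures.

Chlorine deficit: 12.0 − 2.4 = 9.6 ppm = 9.6 mg/L as Cl₂.
Cl₂ equivalent needed: 9.6 mg/L × 554,000 L = 5,318,000 mg = 5318 g.
Product at 77.2% available chlorine: 5318 / 0.772 = 6889 g.

6.89 kg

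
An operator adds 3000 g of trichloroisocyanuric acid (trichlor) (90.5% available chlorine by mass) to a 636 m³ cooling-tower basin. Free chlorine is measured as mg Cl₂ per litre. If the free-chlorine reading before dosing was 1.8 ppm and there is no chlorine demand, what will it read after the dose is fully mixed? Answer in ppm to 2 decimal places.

6.07 ppm

Volume: 636 m³ = 636,000 L.
Available chlorine delivered: 3000 g × 0.905 = 2715 g as Cl₂.
Concentration rise: 2715 g / 636,000 L = 4.269 mg/L = 4.27 ppm.
Final FC: 1.8 + 4.27 = 6.07 ppm.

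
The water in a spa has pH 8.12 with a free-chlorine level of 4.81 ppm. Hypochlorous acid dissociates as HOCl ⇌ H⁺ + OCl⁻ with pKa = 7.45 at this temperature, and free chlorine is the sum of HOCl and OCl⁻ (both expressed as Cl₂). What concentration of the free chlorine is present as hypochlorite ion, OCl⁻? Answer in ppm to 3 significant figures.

3.96 ppm

[OCl⁻]/[HOCl] = 10^(pH − pKa) = 10^(8.12 − 7.45) = 10^0.67 = 4.677.
Fraction as HOCl = 1 / (1 + 4.677) = 0.1761.
OCl⁻ = (1 − 0.1761) × 4.81 ppm = 3.963 ppm.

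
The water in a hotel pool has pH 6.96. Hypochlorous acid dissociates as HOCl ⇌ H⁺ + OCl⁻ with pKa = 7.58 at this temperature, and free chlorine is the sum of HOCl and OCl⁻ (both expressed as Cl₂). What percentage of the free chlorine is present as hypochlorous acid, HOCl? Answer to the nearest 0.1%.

[OCl⁻]/[HOCl] = 10^(pH − pKa) = 10^(6.96 − 7.58) = 10^-0.62 = 0.2399.
Fraction as HOCl = 1 / (1 + 0.2399) = 0.8065.

80.7%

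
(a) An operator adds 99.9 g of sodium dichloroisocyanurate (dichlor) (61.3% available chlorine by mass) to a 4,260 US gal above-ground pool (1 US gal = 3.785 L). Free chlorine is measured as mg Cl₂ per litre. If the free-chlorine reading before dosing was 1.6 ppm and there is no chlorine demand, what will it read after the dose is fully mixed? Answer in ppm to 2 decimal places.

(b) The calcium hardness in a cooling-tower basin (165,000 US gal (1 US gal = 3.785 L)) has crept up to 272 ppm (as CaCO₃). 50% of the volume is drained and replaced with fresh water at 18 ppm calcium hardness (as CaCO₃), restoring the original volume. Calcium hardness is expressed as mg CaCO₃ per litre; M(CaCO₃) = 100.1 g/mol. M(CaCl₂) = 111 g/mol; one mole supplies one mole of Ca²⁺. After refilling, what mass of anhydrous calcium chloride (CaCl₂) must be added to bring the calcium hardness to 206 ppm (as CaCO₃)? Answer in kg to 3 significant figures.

(a) 5.40 ppm; (b) 42.2 kg

(a) Volume: 4,260 US gal × 3.785 L/gal = 16,124 L.
(a) Available chlorine delivered: 99.9 g × 0.613 = 61.24 g as Cl₂.
(a) Concentration rise: 61.24 g / 16,124 L = 3.798 mg/L = 3.80 ppm.
(a) Final FC: 1.6 + 3.80 = 5.40 ppm.

(b) Volume: 165,000 US gal × 3.785 L/gal = 624,525 L.
(b) After draining 50% and refilling: 272 × 0.50 + 18 × 0.50 = 145 ppm.
(b) Deficit to target: 206 − 145 = 61 mg/L.
(b) As CaCO₃: 61 mg/L × 624,525 L = 38,100 g; ÷ 100.1 = 380.6 mol Ca²⁺.
(b) Mass: 380.6 × 111 = 42,240 g.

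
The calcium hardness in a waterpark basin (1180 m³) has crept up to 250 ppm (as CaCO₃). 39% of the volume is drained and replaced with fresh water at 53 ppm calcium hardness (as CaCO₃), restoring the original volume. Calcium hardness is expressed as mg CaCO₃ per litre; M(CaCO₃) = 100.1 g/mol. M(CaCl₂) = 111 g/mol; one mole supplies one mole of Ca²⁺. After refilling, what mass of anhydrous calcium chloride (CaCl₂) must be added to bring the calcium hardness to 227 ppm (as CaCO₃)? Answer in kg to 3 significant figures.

70.4 kg

Volume: 1180 m³ = 1,180,000 L.
After draining 39% and refilling: 250 × 0.61 + 53 × 0.39 = 173.17 ppm.
Deficit to target: 227 − 173.17 = 53.83 mg/L.
As CaCO₃: 53.83 mg/L × 1,180,000 L = 63,520 g; ÷ 100.1 = 634.6 mol Ca²⁺.
Mass: 634.6 × 111 = 70,440 g.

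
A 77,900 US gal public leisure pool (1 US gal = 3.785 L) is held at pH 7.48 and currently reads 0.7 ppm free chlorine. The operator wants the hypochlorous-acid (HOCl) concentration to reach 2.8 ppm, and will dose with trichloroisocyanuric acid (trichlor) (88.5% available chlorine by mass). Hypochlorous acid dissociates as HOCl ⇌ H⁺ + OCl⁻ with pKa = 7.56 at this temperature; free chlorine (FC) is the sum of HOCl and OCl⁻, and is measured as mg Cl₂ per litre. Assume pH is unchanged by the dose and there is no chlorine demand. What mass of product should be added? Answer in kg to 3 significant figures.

1.48 kg

Volume: 77,900 US gal × 3.785 L/gal = 294,852 L.
[OCl⁻]/[HOCl] = 10^(pH − pKa) = 10^(7.48 − 7.56) = 0.8318; fraction as HOCl = 1/(1 + 0.8318) = 0.5459.
Free chlorine required for 2.8 ppm HOCl: 2.8 / 0.5459 = 5.129 ppm.
FC to add: 5.129 − 0.7 = 4.429 mg/L as Cl₂.
Cl₂ equivalent: 4.429 mg/L × 294,852 L = 1306 g.
Product at 88.5% available Cl: 1306 / 0.885 = 1476 g.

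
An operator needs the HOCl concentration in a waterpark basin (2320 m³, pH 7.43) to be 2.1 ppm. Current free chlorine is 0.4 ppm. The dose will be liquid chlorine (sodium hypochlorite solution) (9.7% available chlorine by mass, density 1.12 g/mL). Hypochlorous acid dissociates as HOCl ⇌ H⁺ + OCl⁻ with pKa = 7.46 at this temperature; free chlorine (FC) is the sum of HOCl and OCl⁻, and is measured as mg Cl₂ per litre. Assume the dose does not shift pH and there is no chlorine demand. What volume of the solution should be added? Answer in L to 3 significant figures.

Volume: 2320 m³ = 2,320,000 L.
[OCl⁻]/[HOCl] = 10^(pH − pKa) = 10^(7.43 − 7.46) = 0.9333; fraction as HOCl = 1/(1 + 0.9333) = 0.5173.
Free chlorine required for 2.1 ppm HOCl: 2.1 / 0.5173 = 4.06 ppm.
FC to add: 4.06 − 0.4 = 3.66 mg/L as Cl₂.
Cl₂ equivalent: 3.66 mg/L × 2,320,000 L = 8491 g.
Product at 9.7% available Cl: 8491 / 0.097 = 87,530 g.
Volume: 87,530 g ÷ 1.12 g/mL = 78,160 mL.

78.2 L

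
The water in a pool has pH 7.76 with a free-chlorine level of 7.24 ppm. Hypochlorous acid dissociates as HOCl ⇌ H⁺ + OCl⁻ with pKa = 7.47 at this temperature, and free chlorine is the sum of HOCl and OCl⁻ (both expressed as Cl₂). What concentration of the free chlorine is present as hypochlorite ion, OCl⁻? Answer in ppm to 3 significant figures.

[OCl⁻]/[HOCl] = 10^(pH − pKa) = 10^(7.76 − 7.47) = 10^0.29 = 1.95.
Fraction as HOCl = 1 / (1 + 1.95) = 0.339.
OCl⁻ = (1 − 0.339) × 7.24 ppm = 4.786 ppm.

4.79 ppm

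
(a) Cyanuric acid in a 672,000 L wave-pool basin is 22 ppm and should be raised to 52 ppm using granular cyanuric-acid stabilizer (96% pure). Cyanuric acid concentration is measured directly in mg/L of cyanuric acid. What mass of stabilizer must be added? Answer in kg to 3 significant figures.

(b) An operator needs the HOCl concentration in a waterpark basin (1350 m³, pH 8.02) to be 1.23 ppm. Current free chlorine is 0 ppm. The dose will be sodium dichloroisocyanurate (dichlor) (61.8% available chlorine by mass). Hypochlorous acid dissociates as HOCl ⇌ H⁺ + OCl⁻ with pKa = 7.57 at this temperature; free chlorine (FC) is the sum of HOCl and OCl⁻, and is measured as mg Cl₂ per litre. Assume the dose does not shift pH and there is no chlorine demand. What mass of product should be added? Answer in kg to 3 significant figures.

(a) 21.0 kg; (b) 10.3 kg

(a) CYA to add: (52 − 22) = 30 mg/L × 672,000 L = 20,160 g cyanuric acid.
(a) At 96% purity: 20,160 / 0.96 = 21,000 g product.

(b) Volume: 1350 m³ = 1,350,000 L.
(b) [OCl⁻]/[HOCl] = 10^(pH − pKa) = 10^(8.02 − 7.57) = 2.818; fraction as HOCl = 1/(1 + 2.818) = 0.2619.
(b) Free chlorine required for 1.23 ppm HOCl: 1.23 / 0.2619 = 4.697 ppm.
(b) FC to add: 4.697 − 0 = 4.697 mg/L as Cl₂.
(b) Cl₂ equivalent: 4.697 mg/L × 1,350,000 L = 6340 g.
(b) Product at 61.8% available Cl: 6340 / 0.618 = 10,260 g.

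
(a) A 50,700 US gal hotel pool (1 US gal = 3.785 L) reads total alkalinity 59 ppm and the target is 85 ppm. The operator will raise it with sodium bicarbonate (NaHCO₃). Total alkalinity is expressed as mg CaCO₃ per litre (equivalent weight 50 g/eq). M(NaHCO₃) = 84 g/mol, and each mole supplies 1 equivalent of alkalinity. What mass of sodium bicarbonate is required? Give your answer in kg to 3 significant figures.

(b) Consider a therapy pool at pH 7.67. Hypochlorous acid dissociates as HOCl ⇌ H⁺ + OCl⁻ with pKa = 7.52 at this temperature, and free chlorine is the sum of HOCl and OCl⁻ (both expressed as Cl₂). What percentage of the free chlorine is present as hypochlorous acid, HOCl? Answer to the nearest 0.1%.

(a) Volume: 50,700 US gal × 3.785 L/gal = 191,900 L.
(a) Alkalinity to add: (85 − 59) = 26 mg/L as CaCO₃ × 191,900 L = 4989 g as CaCO₃.
(a) Equivalents: 4989 g ÷ 50 g/eq = 99.79 eq.
(a) NaHCO₃ supplies 1 eq per mole → 99.79 mol.
(a) Mass: 99.79 mol × 84 g/mol = 8382 g.

(b) [OCl⁻]/[HOCl] = 10^(pH − pKa) = 10^(7.67 − 7.52) = 10^0.15 = 1.413.
(b) Fraction as HOCl = 1 / (1 + 1.413) = 0.4145.

(a) 8.38 kg; (b) 41.5%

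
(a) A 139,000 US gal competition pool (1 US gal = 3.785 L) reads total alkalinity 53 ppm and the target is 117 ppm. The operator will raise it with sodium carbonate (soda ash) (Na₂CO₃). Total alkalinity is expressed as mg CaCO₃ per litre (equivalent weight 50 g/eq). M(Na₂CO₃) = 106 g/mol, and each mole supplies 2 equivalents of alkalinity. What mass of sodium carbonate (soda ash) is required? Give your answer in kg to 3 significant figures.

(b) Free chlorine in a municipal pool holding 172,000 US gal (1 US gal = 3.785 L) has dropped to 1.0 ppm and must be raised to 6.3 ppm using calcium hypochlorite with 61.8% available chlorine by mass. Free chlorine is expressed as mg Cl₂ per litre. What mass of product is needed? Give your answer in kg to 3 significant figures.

(a) 35.7 kg; (b) 5.58 kg

(a) Volume: 139,000 US gal × 3.785 L/gal = 526,115 L.
(a) Alkalinity to add: (117 − 53) = 64 mg/L as CaCO₃ × 526,115 L = 33,670 g as CaCO₃.
(a) Equivalents: 33,670 g ÷ 50 g/eq = 673.4 eq.
(a) Each mole of Na₂CO₃ supplies 2 eq, so 673.4 / 2 = 336.7 mol.
(a) Mass: 336.7 mol × 106 g/mol = 35,690 g.

(b) Volume: 172,000 US gal × 3.785 L/gal = 651,020 L.
(b) Chlorine deficit: 6.3 − 1.0 = 5.3 ppm = 5.3 mg/L as Cl₂.
(b) Cl₂ equivalent needed: 5.3 mg/L × 651,020 L = 3,450,000 mg = 3450 g.
(b) Product at 61.8% available chlorine: 3450 / 0.618 = 5583 g.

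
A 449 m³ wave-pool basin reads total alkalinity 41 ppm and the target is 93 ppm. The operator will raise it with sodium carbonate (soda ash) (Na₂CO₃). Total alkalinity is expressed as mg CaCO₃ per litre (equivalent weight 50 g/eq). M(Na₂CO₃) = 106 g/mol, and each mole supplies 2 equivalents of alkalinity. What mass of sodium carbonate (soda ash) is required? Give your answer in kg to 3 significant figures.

Volume: 449 m³ = 449,000 L.
Alkalinity to add: (93 − 41) = 52 mg/L as CaCO₃ × 449,000 L = 23,350 g as CaCO₃.
Equivalents: 23,350 g ÷ 50 g/eq = 467 eq.
Each mole of Na₂CO₃ supplies 2 eq, so 467 / 2 = 233.5 mol.
Mass: 233.5 mol × 106 g/mol = 24,750 g.

24.7 kg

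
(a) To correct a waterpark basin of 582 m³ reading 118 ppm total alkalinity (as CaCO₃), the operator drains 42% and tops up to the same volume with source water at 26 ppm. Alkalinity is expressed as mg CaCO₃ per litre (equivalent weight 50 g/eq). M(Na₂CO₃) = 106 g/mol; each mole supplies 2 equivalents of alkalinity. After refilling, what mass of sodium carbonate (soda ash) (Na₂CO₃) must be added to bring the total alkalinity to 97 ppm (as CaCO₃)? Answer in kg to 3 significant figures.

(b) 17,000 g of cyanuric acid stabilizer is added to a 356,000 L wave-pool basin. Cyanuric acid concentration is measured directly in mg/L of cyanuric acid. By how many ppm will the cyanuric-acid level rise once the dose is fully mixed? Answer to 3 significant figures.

(a) Volume: 582 m³ = 582,000 L.
(a) After draining 42% and refilling: 118 × 0.58 + 26 × 0.42 = 79.36 ppm.
(a) Deficit to target: 97 − 79.36 = 17.64 mg/L.
(a) As CaCO₃: 17.64 mg/L × 582,000 L = 10,270 g; ÷ 50 g/eq ÷ 2 = 102.7 mol Na₂CO₃.
(a) Mass: 102.7 × 106 = 10,880 g.

(b) Rise: 17,000 g / 356,000 L × 1000 = 47.75 mg/L.

(a) 10.9 kg; (b) 47.8 ppm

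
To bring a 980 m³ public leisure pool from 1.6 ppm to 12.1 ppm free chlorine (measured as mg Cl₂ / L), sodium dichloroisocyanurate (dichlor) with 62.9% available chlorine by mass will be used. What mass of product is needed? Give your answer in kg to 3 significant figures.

16.4 kg

Volume: 980 m³ = 980,000 L.
Chlorine deficit: 12.1 − 1.6 = 10.5 ppm = 10.5 mg/L as Cl₂.
Cl₂ equivalent needed: 10.5 mg/L × 980,000 L = 10,290,000 mg = 10,290 g.
Product at 62.9% available chlorine: 10,290 / 0.629 = 16,360 g.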